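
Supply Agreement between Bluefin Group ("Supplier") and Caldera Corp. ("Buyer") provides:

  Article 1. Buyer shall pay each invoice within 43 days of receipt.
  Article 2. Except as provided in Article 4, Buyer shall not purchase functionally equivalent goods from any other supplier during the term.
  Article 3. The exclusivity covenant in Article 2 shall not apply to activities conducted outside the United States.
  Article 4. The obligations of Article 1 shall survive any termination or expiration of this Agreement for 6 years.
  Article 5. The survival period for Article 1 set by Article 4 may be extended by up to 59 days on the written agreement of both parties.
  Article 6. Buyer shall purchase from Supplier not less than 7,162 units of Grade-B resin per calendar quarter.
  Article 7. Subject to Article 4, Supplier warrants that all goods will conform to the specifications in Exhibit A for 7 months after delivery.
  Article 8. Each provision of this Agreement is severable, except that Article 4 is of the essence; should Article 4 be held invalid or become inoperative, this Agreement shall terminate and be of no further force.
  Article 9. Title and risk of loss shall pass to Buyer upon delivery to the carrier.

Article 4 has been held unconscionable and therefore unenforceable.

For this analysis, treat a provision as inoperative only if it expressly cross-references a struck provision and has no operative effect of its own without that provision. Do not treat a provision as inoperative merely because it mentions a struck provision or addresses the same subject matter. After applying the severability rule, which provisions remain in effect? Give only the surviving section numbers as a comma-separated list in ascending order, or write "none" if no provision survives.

Article 4 is struck. The whole of Article 5 is the extension of the survival period for Article 1, defined by reference to Article 4, so Article 5 cannot stand once Article 4 is removed. Article 8 makes Article 4 an essential term, and Article 4 is the provision held invalid; under Article 8, the entire Agreement is therefore void. No provision of the Agreement survives.

none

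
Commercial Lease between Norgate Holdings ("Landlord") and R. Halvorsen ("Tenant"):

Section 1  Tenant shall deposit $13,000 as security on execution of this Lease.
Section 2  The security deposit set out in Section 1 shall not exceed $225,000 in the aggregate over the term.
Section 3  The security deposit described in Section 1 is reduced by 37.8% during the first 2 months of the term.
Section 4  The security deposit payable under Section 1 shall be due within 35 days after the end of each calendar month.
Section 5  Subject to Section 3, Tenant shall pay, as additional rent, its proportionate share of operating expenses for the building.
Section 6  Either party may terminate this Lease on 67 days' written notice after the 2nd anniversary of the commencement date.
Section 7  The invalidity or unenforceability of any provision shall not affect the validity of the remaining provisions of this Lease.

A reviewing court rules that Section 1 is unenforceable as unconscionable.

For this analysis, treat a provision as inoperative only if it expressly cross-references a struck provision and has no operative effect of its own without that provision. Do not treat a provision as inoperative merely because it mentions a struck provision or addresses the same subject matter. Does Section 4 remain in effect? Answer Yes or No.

No

Section 1 is struck. Section 2 operates only by reference to Section 1, so it falls with Section 1. Section 3 does nothing except set the introductory reduction to the security deposit by reference to Section 1; with Section 1 gone it has no independent effect and is inoperative. Section 4 does nothing except set the payment deadline for the security deposit by reference to Section 1; with Section 1 gone it has no independent effect and is inoperative. Section 5 mentions Section 3 but its own obligation stands independently of Section 3, so Section 5 is not affected. Section 7 is a severability clause and preserves every provision that can still be given independent effect. Section 5, Section 6, and Section 7 remain in effect. Section 4 is among the inoperative provisions, so the answer is no.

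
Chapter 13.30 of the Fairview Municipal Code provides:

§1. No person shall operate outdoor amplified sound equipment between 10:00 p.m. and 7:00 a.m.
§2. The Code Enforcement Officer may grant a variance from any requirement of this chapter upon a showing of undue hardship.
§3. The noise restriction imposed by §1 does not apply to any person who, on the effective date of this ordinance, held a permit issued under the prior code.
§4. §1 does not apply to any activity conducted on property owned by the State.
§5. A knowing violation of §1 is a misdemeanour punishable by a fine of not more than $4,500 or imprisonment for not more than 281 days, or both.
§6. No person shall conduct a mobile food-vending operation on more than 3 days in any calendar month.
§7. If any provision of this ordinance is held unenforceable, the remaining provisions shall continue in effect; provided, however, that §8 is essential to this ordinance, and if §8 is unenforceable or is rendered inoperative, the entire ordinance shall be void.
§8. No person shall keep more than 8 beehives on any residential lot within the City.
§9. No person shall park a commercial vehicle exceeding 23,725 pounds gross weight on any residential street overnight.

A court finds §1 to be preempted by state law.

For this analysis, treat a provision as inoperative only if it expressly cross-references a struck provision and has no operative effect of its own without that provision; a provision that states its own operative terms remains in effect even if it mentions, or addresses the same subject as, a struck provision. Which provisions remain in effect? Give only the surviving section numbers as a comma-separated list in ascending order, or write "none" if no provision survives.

2, 6, 7, 8, 9

§1 is struck. §3 merely fixes the grandfather exemption from §1; with §1 gone it has nothing to operate on and falls away. §4 merely fixes the public-property exemption from §1; with §1 gone it has nothing to operate on and falls away. §5 operates only by reference to §1, so it falls with §1. §7 makes §8 an essential term, but §8 is unaffected, so the severability proviso in §7 preserves the remaining provisions. §2, §6, §7, §8, and §9 remain in effect.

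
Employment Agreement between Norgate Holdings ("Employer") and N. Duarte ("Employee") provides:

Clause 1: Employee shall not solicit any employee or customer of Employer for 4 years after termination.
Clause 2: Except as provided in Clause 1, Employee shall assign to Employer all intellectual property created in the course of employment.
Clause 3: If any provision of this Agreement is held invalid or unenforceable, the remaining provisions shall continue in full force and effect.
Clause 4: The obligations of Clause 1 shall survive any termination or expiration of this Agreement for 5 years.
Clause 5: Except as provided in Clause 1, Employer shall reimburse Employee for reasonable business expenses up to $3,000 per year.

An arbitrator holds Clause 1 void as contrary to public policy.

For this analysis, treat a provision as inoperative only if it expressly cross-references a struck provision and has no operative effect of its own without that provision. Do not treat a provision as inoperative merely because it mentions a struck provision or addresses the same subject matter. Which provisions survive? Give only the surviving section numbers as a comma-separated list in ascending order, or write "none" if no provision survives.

Clause 1 is struck. The only function of Clause 4 is the survival period for Clause 1, so it cannot stand once Clause 1 is removed. Clause 2 mentions Clause 1 but its own obligation stands independently of Clause 1, so Clause 2 is not affected. Clause 5 mentions Clause 1 but its own obligation stands independently of Clause 1, so Clause 5 is not affected. Under the severability clause in Clause 3, the remaining provisions continue in force. The provisions still in force are Clause 2, Clause 3, and Clause 5.

2, 3, 5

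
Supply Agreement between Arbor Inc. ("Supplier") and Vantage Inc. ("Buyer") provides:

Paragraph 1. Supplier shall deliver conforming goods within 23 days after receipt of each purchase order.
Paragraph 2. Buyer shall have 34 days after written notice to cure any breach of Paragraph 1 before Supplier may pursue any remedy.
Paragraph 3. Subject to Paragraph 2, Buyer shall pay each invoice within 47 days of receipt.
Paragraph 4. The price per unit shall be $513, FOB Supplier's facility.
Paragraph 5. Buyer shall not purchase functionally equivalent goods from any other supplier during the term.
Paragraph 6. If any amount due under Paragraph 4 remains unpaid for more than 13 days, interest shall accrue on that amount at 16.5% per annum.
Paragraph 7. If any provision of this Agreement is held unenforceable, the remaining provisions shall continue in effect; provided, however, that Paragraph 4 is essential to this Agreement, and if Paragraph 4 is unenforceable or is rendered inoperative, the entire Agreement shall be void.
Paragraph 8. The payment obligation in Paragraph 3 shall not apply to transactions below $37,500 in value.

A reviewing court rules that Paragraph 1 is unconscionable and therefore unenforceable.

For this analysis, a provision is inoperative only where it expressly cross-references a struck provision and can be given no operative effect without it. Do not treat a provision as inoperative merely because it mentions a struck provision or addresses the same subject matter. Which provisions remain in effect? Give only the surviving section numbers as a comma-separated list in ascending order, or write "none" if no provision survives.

3, 4, 5, 6, 7, 8

Paragraph 1 is struck. The only function of Paragraph 2 is the cure period for breach of Paragraph 1, so it cannot stand once Paragraph 1 is removed. Although Paragraph 3 refers to Paragraph 2, its operative terms do not depend on Paragraph 2, so it remains in effect. Paragraph 7 makes Paragraph 4 an essential term, but Paragraph 4 is unaffected, so the severability proviso in Paragraph 7 preserves the remaining provisions. The provisions still in force are Paragraph 3, Paragraph 4, Paragraph 5, Paragraph 6, Paragraph 7, and Paragraph 8.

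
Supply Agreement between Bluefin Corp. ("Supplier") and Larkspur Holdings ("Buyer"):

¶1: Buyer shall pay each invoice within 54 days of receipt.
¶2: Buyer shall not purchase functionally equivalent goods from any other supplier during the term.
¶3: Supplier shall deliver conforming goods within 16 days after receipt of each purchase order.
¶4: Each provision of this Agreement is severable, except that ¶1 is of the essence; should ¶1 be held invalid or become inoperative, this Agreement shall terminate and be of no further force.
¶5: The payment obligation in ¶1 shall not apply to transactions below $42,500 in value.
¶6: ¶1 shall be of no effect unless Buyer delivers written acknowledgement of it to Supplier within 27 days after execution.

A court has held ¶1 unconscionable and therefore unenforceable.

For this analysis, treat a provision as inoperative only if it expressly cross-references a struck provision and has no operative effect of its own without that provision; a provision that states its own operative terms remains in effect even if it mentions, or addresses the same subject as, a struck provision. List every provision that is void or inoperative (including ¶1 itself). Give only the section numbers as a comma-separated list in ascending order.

¶1 is struck. ¶5 has no operative effect of its own apart from ¶1 and is therefore inoperative. ¶6 operates only by reference to ¶1, so it falls with ¶1. ¶4 makes ¶1 an essential term, and ¶1 is the provision held invalid; under ¶4, the entire Agreement is therefore void. No provision of the Agreement survives.

1, 2, 3, 4, 5, 6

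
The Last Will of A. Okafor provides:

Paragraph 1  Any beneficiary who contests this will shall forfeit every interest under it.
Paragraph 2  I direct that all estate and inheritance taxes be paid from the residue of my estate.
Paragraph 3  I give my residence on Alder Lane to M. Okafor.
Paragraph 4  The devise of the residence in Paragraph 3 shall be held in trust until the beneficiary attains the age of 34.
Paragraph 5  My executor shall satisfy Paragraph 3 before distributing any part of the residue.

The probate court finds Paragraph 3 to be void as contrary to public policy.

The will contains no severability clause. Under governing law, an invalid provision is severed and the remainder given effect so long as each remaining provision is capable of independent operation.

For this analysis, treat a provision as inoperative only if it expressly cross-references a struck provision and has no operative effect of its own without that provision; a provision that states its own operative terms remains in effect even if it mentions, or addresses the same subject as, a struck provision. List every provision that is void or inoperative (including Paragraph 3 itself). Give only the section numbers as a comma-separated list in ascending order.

3, 4, 5

Paragraph 3 is struck. Paragraph 4 merely fixes the trust for Paragraph 3; with Paragraph 3 gone it has nothing to operate on and falls away. Paragraph 5 operates only by reference to Paragraph 3, so it falls with Paragraph 3. Under the stated default rule, only provisions that cannot operate independently fall away; the rest are enforced. That leaves Paragraph 1 and Paragraph 2 in effect.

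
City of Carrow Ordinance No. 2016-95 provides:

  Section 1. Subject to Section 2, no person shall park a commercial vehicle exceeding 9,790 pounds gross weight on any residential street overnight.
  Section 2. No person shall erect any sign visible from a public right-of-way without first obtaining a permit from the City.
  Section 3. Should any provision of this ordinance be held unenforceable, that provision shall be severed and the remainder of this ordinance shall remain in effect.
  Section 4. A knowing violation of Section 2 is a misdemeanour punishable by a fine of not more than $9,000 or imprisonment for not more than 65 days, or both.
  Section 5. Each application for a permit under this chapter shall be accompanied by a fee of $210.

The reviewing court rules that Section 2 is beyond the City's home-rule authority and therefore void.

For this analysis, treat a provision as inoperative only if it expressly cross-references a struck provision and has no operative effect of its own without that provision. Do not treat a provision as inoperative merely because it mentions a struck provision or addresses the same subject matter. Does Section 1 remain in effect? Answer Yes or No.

Section 2 is struck. The only function of Section 4 is the criminal penalty for violating Section 2, so it cannot stand once Section 2 is removed. Section 1 mentions Section 2 but its own obligation stands independently of Section 2, so Section 1 is not affected. Under the severability clause in Section 3, the remaining provisions continue in force. That leaves Section 1, Section 3, and Section 5 in effect. Section 1 is among the surviving provisions, so the answer is yes.

Yes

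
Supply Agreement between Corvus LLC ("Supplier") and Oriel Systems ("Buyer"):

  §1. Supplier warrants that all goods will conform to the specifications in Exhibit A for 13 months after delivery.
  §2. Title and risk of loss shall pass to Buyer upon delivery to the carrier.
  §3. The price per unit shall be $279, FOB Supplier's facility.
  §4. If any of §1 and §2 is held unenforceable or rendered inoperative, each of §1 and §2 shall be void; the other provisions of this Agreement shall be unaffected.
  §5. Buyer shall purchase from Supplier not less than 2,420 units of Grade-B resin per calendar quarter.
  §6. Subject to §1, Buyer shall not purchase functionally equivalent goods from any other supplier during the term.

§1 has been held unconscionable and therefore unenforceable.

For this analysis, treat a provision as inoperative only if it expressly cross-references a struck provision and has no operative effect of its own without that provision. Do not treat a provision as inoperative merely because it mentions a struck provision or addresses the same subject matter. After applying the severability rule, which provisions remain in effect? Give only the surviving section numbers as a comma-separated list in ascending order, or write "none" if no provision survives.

3, 4, 5, 6

§1 is struck. Although §6 refers to §1, its operative terms do not depend on §1, so it remains in effect. Nothing else in the Agreement is defined by reference to §1. §4 declares §1 and §2 mutually dependent; since one of them has fallen, all of them are of no effect. That brings down §2 as well. The remainder continues in force under §4. §3, §4, §5, and §6 remain in effect.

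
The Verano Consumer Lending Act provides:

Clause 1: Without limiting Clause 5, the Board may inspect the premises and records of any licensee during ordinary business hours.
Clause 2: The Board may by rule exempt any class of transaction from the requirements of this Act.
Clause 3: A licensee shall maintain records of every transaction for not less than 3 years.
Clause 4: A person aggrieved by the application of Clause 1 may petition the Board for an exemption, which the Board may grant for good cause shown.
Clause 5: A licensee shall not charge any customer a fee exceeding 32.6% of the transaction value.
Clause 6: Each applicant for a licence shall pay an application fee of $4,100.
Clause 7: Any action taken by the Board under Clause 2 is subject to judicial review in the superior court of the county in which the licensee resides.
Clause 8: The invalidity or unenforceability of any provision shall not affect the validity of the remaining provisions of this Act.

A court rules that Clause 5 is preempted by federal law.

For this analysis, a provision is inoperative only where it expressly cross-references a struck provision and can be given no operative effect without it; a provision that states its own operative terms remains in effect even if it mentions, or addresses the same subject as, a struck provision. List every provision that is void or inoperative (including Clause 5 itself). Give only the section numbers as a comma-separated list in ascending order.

Clause 5 is struck. Clause 1 mentions Clause 5 but its own obligation stands independently of Clause 5, so Clause 1 is not affected. No other provision's operative terms depend on Clause 5. Clause 8 is a severability clause and preserves every provision that can still be given independent effect. Clause 1, Clause 2, Clause 3, Clause 4, Clause 6, Clause 7, and Clause 8 remain in effect.

5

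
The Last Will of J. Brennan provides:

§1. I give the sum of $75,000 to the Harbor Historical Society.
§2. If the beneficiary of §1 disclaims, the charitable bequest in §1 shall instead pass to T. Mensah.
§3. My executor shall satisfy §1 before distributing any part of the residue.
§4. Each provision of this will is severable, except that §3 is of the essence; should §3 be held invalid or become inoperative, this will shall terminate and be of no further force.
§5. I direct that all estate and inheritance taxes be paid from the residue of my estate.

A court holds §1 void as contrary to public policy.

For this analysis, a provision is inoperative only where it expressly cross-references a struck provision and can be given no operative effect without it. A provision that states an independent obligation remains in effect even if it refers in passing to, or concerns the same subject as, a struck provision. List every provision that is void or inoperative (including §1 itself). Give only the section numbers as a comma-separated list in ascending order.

1, 2, 3, 4, 5

§1 is struck. §2 merely fixes the alternative disposition for §1; with §1 gone it has nothing to operate on and falls away. §3 merely fixes the priority direction for §1; with §1 gone it has nothing to operate on and falls away. §4 makes §3 an essential term, and §3 has been rendered inoperative by the cascade; under §4, the entire will is therefore void. No provision of the will survives.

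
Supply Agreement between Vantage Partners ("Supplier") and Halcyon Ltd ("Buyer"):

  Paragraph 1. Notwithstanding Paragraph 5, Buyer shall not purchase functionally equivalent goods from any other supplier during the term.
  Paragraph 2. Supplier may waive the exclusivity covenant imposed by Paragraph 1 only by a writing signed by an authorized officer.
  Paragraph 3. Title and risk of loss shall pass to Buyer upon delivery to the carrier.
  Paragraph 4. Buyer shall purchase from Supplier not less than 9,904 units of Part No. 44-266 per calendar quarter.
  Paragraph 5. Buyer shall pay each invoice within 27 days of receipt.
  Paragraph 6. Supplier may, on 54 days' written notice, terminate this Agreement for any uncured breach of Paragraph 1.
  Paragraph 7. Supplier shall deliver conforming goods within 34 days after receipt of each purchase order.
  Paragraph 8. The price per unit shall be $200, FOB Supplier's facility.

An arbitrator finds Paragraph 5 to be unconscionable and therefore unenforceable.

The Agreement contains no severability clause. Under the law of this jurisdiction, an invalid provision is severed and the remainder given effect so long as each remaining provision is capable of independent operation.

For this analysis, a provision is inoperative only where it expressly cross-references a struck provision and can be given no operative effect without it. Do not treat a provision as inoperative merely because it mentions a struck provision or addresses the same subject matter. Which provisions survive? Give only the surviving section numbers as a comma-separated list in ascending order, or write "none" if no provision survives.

Paragraph 5 is struck. Although Paragraph 1 refers to Paragraph 5, its operative terms do not depend on Paragraph 5, so it remains in effect. No other provision's operative terms depend on Paragraph 5. Under the stated default rule, only provisions that cannot operate independently fall away; the rest are enforced. Paragraph 1, Paragraph 2, Paragraph 3, Paragraph 4, Paragraph 6, Paragraph 7, and Paragraph 8 remain in effect.

1, 2, 3, 4, 6, 7, 8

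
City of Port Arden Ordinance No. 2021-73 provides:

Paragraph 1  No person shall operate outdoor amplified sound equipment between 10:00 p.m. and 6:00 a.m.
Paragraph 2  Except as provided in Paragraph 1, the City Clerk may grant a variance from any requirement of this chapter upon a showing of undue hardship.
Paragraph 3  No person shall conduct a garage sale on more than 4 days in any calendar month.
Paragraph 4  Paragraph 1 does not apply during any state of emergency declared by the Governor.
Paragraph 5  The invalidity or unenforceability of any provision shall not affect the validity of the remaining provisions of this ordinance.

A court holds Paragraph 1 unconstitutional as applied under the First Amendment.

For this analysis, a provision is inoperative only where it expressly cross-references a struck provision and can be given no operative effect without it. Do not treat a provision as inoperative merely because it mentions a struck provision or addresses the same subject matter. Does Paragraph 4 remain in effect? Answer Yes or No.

Paragraph 1 is struck. The only function of Paragraph 4 is the emergency suspension of Paragraph 1, so it cannot stand once Paragraph 1 is removed. Although Paragraph 2 refers to Paragraph 1, its operative terms do not depend on Paragraph 1, so it remains in effect. Under the severability clause in Paragraph 5, the remaining provisions continue in force. The provisions still in force are Paragraph 2, Paragraph 3, and Paragraph 5. Paragraph 4 is among the inoperative provisions, so the answer is no.

No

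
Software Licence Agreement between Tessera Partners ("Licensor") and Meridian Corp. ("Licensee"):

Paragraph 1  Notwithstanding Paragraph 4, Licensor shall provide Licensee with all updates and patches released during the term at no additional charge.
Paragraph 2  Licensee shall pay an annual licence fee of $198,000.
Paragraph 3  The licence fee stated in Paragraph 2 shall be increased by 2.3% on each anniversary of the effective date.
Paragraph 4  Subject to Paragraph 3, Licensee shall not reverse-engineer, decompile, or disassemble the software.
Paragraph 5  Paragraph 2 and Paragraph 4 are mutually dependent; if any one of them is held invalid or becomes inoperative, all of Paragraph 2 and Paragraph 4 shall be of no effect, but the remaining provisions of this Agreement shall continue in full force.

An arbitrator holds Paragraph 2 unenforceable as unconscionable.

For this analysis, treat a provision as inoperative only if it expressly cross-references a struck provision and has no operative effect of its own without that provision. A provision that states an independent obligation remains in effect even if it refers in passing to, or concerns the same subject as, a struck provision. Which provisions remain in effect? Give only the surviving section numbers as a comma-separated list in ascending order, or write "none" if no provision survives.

1, 5

Paragraph 2 is struck. The whole of Paragraph 3 is the escalation of the licence fee, defined by reference to Paragraph 2, so Paragraph 3 cannot stand once Paragraph 2 is removed. Although Paragraph 1 refers to Paragraph 4, its operative terms do not depend on Paragraph 4, so it remains in effect. Paragraph 5 declares Paragraph 2 and Paragraph 4 mutually dependent; since one of them has fallen, all of them are of no effect. That brings down Paragraph 4 as well. The remainder continues in force under Paragraph 5. That leaves Paragraph 1 and Paragraph 5 in effect.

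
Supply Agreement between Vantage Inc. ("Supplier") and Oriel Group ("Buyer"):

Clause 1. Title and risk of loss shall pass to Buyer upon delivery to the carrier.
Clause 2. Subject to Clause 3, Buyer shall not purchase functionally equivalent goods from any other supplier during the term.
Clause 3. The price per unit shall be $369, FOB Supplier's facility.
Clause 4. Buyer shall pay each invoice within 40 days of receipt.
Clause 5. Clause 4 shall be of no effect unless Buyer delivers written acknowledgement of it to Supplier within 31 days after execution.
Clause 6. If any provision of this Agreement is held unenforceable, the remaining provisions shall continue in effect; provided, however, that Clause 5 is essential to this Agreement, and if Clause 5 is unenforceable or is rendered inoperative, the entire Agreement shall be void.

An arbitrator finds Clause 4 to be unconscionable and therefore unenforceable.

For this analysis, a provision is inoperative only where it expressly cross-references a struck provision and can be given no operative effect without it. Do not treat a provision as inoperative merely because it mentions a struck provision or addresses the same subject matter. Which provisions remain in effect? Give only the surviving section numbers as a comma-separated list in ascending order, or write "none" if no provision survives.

Clause 4 is struck. Clause 5 merely fixes the acknowledgement condition for Clause 4; with Clause 4 gone it has nothing to operate on and falls away. Clause 6 makes Clause 5 an essential term, and Clause 5 has been rendered inoperative by the cascade; under Clause 6, the entire Agreement is therefore void. No provision of the Agreement survives.

none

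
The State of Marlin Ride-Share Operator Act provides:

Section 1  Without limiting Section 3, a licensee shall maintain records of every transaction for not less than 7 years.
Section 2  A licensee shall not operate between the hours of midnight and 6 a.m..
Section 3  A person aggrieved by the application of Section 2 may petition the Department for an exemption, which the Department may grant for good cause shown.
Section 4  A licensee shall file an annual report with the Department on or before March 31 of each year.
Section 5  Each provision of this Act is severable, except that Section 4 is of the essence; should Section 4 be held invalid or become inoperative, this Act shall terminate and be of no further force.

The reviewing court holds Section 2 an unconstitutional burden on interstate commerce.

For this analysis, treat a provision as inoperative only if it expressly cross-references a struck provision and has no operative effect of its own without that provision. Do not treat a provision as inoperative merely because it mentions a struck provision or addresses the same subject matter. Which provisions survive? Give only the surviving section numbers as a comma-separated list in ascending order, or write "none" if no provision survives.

1, 4, 5

Section 2 is struck. Section 3 operates only by reference to Section 2, so it falls with Section 2. Although Section 1 refers to Section 3, its operative terms do not depend on Section 3, so it remains in effect. Section 5 makes Section 4 an essential term, but Section 4 is unaffected, so the severability proviso in Section 5 preserves the remaining provisions. Section 1, Section 4, and Section 5 remain in effect.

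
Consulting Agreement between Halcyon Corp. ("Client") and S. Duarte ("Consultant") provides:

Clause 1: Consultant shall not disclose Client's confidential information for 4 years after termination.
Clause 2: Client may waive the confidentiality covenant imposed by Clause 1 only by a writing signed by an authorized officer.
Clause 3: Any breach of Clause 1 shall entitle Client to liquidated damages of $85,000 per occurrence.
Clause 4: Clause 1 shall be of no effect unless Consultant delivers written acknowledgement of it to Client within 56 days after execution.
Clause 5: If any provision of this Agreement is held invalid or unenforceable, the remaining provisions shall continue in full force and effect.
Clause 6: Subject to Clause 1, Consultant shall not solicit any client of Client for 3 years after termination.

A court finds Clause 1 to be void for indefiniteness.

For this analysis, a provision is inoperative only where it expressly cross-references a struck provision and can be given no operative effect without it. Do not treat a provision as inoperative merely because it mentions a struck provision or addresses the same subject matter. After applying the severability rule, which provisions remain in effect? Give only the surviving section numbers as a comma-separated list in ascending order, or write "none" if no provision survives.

5, 6

Clause 1 is struck. Clause 2 has no operative effect of its own apart from Clause 1 and is therefore inoperative. Clause 3 has no operative effect of its own apart from Clause 1 and is therefore inoperative. Clause 4 operates only by reference to Clause 1, so it falls with Clause 1. Although Clause 6 refers to Clause 1, its operative terms do not depend on Clause 1, so it remains in effect. Under the severability clause in Clause 5, the remaining provisions continue in force. That leaves Clause 5 and Clause 6 in effect.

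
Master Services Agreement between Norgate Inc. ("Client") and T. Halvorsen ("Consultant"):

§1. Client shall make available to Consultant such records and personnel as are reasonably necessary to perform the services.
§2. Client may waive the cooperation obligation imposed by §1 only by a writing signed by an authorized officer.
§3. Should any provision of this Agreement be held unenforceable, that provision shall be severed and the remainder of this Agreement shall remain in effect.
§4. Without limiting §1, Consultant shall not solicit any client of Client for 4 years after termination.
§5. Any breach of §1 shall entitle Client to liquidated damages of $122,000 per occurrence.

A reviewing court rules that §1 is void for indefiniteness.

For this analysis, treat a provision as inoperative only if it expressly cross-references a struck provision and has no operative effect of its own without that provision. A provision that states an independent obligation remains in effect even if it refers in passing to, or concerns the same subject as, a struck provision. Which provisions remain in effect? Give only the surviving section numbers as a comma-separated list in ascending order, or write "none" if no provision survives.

3, 4

§1 is struck. The only function of §2 is the waiver condition for §1, so it cannot stand once §1 is removed. §5 operates only by reference to §1, so it falls with §1. §4 mentions §1 but its own obligation stands independently of §1, so §4 is not affected. Under the severability clause in §3, the remaining provisions continue in force. The provisions still in force are §3 and §4.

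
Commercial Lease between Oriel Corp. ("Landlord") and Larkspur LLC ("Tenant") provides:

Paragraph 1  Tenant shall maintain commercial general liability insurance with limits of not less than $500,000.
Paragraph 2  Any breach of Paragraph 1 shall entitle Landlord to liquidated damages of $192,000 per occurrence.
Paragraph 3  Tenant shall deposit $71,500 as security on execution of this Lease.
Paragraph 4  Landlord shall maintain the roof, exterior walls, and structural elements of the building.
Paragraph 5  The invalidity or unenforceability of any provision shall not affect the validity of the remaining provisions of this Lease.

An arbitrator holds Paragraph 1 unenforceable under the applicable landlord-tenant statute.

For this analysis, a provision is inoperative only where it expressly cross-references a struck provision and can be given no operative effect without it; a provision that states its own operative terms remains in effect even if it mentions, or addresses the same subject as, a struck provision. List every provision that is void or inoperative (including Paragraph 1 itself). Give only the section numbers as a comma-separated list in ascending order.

Paragraph 1 is struck. Paragraph 2 operates only by reference to Paragraph 1, so it falls with Paragraph 1. Paragraph 5 is a severability clause and preserves every provision that can still be given independent effect. The provisions still in force are Paragraph 3, Paragraph 4, and Paragraph 5.

1, 2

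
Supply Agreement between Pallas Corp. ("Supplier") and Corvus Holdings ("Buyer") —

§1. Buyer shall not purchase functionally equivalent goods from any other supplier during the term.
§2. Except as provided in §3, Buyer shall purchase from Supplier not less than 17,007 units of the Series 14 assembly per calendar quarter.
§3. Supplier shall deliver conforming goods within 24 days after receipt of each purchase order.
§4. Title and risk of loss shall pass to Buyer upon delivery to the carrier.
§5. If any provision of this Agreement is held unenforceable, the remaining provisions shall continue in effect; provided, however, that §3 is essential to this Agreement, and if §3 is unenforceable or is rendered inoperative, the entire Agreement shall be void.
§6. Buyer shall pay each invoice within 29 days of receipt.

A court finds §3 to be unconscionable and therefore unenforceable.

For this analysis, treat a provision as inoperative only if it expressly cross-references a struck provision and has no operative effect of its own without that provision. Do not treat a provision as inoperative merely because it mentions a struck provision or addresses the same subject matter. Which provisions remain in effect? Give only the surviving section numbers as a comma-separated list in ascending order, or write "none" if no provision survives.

none

§3 is struck. No other provision's operative terms depend on §3. §5 makes §3 an essential term, and §3 is the provision held invalid; under §5, the entire Agreement is therefore void. No provision of the Agreement survives.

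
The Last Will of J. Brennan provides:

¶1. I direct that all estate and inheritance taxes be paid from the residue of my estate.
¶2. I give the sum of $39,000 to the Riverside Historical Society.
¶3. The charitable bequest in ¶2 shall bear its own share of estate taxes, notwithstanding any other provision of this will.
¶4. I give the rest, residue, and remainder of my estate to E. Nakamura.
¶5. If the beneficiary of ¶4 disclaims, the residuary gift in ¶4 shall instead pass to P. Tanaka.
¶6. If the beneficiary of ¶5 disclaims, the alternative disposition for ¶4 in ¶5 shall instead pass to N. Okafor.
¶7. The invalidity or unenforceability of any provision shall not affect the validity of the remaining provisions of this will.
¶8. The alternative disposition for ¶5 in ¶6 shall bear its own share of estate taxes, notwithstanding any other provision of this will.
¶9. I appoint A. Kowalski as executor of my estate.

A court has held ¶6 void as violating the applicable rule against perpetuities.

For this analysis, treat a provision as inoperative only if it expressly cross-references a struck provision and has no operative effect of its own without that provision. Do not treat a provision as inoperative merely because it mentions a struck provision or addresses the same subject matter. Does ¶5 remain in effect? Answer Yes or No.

¶6 is struck. ¶8 has no operative effect of its own apart from ¶6 and is therefore inoperative. Under the severability clause in ¶7, the remaining provisions continue in force. That leaves ¶1, ¶2, ¶3, ¶4, ¶5, ¶7, and ¶9 in effect. ¶5 is among the surviving provisions, so the answer is yes.

Yes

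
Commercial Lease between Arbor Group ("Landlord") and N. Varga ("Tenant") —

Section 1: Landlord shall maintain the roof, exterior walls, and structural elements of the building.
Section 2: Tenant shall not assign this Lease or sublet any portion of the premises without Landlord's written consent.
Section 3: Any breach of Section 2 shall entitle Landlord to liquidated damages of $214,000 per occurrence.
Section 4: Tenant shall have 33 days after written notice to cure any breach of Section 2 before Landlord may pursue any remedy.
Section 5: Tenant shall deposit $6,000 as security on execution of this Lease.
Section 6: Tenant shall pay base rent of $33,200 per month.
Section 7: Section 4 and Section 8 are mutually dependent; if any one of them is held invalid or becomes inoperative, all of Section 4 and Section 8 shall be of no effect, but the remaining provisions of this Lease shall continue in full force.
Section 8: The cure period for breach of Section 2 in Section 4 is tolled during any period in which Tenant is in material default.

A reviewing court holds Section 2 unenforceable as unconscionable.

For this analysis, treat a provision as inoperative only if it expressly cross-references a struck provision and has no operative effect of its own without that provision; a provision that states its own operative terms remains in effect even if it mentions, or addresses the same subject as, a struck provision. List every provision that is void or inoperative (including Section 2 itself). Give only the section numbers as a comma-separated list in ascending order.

2, 3, 4, 8

Section 2 is struck. The whole of Section 3 is the liquidated-damages amount, defined by reference to Section 2, so Section 3 cannot stand once Section 2 is removed. The only function of Section 4 is the cure period for breach of Section 2, so it cannot stand once Section 2 is removed. Section 8 does nothing except set the tolling of the cure period for breach of Section 2 by reference to Section 4; with Section 4 gone it has no independent effect and is inoperative. Section 7 declares Section 4 and Section 8 mutually dependent; since one of them has fallen, all of them are of no effect. The remainder continues in force under Section 7. Section 1, Section 5, Section 6, and Section 7 remain in effect.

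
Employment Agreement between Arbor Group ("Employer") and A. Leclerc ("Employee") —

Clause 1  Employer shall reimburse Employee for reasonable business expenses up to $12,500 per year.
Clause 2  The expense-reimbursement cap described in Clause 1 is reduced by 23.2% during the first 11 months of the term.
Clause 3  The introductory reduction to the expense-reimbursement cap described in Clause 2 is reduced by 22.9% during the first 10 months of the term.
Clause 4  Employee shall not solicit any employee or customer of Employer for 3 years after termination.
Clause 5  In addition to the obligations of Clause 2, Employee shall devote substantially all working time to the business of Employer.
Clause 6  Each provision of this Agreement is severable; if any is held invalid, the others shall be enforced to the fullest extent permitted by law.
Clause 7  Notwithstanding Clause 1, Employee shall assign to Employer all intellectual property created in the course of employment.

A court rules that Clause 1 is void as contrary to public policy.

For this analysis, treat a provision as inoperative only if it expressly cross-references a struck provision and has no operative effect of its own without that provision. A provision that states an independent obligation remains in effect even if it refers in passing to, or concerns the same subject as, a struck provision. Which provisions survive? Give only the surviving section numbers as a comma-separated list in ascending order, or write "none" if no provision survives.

Clause 1 is struck. Clause 2 does nothing except set the introductory reduction to the expense-reimbursement cap by reference to Clause 1; with Clause 1 gone it has no independent effect and is inoperative. The whole of Clause 3 is the introductory reduction to the introductory reduction to the expense-reimbursement cap, defined by reference to Clause 2, so Clause 3 cannot stand once Clause 2 is removed. Although Clause 7 refers to Clause 1, its operative terms do not depend on Clause 1, so it remains in effect. Although Clause 5 refers to Clause 2, its operative terms do not depend on Clause 2, so it remains in effect. Under the severability clause in Clause 6, the remaining provisions continue in force. The provisions still in force are Clause 4, Clause 5, Clause 6, and Clause 7.

4, 5, 6, 7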